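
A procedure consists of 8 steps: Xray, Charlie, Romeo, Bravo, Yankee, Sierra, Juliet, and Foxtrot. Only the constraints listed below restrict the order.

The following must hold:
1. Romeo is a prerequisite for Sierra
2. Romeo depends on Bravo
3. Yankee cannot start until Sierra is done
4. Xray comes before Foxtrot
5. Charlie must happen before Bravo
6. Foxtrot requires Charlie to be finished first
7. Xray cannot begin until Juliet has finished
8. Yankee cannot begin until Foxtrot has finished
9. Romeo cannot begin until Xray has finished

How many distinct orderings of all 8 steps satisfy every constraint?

2 steps have no prerequisites (Charlie, Juliet), so any of them could come first.
Enumerating by repeatedly choosing an available step (one whose prerequisites are all placed) gives 21 distinct complete orderings.

21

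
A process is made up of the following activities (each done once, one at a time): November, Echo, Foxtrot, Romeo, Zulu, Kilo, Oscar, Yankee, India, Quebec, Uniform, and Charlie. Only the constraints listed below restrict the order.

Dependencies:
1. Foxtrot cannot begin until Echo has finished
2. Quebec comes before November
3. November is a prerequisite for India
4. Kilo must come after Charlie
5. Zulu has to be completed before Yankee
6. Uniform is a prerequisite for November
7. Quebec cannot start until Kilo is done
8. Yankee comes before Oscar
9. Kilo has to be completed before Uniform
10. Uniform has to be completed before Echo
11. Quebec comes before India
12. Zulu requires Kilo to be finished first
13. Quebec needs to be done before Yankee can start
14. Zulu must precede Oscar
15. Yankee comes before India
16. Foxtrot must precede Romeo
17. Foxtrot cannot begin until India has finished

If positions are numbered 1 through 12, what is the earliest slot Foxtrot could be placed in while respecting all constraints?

Working backwards through the constraints from Foxtrot, its full set of required predecessors is November, Echo, Zulu, Kilo, Yankee, India, Quebec, Uniform, Charlie — 9 of them.
With 9 mandatory predecessors, the earliest Foxtrot can sit is position 9+1 = 10, and placing just those 9 first achieves it.

10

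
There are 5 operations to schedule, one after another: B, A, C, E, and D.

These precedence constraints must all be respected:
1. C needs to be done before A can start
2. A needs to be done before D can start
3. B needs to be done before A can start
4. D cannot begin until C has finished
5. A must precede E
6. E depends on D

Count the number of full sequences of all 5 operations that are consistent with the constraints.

2 operations have no prerequisites (B, C), so any of them could come first.
Counting all ways to extend the partial order to a total order gives 2.

2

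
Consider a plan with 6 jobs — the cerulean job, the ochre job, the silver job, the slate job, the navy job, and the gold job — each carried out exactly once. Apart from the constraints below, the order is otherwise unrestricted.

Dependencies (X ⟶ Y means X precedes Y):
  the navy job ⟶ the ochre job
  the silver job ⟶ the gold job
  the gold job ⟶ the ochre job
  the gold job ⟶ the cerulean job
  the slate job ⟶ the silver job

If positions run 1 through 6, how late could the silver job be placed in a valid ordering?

The jobs that are forced after the silver job, directly or by a chain of constraints, are the cerulean job, the ochre job, the gold job. That's 3 jobs.
With 3 mandatory successors out of 6 jobs total, the latest slot for the silver job is 6−3 = 3, and it's reachable by doing all non-successors before the silver job.

3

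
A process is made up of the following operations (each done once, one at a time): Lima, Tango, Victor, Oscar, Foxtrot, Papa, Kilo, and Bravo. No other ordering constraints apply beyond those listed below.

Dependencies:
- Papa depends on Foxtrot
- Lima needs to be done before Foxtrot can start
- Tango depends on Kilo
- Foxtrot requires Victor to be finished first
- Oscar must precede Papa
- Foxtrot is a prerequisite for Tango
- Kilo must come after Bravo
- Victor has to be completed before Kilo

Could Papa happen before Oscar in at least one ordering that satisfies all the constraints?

Following Oscar → Papa, Oscar must precede Papa in every valid ordering.
So no valid ordering can have Papa before Oscar.

No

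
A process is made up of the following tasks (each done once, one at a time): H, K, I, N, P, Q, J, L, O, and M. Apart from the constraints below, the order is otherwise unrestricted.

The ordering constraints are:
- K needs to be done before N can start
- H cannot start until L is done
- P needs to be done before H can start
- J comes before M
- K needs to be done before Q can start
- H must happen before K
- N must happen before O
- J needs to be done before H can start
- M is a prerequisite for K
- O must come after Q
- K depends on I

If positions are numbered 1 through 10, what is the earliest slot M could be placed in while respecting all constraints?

Working backwards through the constraints from M, its only required predecessor is J.
So at minimum 1 task comes before M, putting M no earlier than position 2. That position is achievable by scheduling exactly that predecessor first.

2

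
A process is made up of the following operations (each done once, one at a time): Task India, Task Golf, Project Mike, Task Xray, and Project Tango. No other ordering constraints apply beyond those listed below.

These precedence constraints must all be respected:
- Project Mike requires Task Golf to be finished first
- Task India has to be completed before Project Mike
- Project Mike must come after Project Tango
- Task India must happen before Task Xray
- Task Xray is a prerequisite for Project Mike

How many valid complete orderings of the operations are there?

12

The operations with no prerequisites are Task India, Task Golf, Project Tango; any of them can be placed first.
Systematically extending each partial ordering one operation at a time and counting, there are 12 complete orderings.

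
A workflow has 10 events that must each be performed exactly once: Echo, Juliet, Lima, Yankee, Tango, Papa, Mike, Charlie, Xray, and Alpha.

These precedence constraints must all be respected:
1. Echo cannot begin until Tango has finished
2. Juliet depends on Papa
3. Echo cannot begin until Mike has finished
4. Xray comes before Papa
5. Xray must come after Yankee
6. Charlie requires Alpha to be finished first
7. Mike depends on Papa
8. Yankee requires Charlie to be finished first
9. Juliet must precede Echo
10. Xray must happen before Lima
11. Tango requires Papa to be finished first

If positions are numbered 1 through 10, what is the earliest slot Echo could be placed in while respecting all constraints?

The events that are forced before Echo, directly or transitively, are Juliet, Yankee, Tango, Papa, Mike, Charlie, Xray, Alpha. That's 8 events.
So at minimum 8 events come before Echo, putting Echo no earlier than position 9. That position is achievable by scheduling exactly those predecessors first.

9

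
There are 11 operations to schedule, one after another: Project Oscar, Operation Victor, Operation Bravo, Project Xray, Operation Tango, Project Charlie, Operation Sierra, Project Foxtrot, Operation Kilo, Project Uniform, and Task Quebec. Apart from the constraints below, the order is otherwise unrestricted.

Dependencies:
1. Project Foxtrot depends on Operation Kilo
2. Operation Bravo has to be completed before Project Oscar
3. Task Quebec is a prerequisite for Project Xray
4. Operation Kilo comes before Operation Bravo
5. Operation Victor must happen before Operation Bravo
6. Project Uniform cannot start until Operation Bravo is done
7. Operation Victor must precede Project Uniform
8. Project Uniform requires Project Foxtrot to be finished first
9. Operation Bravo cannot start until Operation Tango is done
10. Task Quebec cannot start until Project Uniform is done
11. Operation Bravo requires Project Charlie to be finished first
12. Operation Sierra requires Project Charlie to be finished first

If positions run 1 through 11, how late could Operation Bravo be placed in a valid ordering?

7

Every operation that must follow Operation Bravo has to come after it. Tracing all chains starting from Operation Bravo, those operations are: Project Oscar, Project Xray, Project Uniform, Task Quebec — 4 in total.
So at least 4 operations follow Operation Bravo, putting Operation Bravo no later than position 7. That position is achievable by scheduling everything else first.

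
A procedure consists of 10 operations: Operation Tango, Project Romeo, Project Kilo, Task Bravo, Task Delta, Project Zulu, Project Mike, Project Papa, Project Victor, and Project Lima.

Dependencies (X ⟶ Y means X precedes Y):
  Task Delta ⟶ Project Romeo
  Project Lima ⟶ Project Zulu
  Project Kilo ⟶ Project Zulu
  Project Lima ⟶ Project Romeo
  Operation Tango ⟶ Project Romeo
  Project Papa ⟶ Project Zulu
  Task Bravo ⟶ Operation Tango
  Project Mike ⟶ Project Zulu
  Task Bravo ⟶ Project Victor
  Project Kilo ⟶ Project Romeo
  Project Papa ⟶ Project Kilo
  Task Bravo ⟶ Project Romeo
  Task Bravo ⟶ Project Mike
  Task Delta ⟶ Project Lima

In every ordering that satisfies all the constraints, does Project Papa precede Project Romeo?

Following the dependencies: Project Papa → Project Kilo → Project Romeo.
So Project Papa must precede Project Romeo in any valid ordering.

Yes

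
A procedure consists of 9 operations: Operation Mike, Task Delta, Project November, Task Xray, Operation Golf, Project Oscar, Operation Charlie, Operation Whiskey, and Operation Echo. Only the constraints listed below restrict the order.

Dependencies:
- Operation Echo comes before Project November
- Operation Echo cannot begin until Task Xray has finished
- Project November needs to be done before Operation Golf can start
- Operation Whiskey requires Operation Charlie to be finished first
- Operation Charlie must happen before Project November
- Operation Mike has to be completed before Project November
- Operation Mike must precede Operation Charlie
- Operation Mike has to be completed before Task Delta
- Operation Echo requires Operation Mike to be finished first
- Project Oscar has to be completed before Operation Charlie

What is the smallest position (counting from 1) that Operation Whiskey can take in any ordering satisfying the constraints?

4

Every operation that must precede Operation Whiskey has to come before it. Tracing all chains that end at Operation Whiskey, those operations are: Operation Mike, Project Oscar, Operation Charlie — 3 in total.
So at minimum 3 operations come before Operation Whiskey, putting Operation Whiskey no earlier than position 4. That position is achievable by scheduling exactly those predecessors first.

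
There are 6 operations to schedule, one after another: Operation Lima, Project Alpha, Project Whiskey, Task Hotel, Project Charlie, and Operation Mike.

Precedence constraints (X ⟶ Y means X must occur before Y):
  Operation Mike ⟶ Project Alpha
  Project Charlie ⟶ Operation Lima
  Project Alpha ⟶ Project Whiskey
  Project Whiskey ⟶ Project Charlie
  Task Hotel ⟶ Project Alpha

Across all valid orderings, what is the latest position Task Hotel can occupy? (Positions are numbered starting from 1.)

Every operation that must follow Task Hotel has to come after it. Tracing all chains starting from Task Hotel, those operations are: Operation Lima, Project Alpha, Project Whiskey, Project Charlie — 4 in total.
So at least 4 operations follow Task Hotel, putting Task Hotel no later than position 2. That position is achievable by scheduling everything else first.

2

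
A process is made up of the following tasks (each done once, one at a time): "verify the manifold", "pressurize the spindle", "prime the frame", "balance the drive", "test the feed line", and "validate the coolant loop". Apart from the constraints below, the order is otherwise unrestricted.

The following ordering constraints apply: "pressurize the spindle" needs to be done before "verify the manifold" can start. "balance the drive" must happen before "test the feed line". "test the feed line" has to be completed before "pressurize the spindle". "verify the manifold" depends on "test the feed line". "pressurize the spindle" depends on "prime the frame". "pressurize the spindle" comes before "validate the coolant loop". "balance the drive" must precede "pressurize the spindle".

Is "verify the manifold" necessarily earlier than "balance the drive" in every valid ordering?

No

The constraints actually force "balance the drive" before "verify the manifold" (via "balance the drive" → "pressurize the spindle" → "verify the manifold"), not the other way around.
So "verify the manifold" never precedes "balance the drive".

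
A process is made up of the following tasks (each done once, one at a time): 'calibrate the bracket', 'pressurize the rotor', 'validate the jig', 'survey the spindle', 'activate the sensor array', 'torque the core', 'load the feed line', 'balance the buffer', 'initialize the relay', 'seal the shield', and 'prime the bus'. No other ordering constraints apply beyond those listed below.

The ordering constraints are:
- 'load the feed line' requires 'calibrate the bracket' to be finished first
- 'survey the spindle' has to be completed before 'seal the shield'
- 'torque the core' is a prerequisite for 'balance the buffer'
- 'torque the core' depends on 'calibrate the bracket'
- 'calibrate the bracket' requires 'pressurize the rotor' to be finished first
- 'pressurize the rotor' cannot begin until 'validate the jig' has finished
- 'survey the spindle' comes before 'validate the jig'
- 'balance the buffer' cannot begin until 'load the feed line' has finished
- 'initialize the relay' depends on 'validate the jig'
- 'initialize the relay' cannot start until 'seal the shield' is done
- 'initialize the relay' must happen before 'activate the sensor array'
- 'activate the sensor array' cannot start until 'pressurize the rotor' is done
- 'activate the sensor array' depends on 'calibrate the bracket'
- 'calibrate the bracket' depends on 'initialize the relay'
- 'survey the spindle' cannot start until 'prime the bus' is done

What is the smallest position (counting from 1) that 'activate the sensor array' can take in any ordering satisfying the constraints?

8

Every task that must precede 'activate the sensor array' has to come before it. Tracing all chains that end at 'activate the sensor array', those tasks are: 'calibrate the bracket', 'pressurize the rotor', 'validate the jig', 'survey the spindle', 'initialize the relay', 'seal the shield', 'prime the bus' — 7 in total.
With 7 mandatory predecessors, the earliest 'activate the sensor array' can sit is position 7+1 = 8, and placing just those 7 first achieves it.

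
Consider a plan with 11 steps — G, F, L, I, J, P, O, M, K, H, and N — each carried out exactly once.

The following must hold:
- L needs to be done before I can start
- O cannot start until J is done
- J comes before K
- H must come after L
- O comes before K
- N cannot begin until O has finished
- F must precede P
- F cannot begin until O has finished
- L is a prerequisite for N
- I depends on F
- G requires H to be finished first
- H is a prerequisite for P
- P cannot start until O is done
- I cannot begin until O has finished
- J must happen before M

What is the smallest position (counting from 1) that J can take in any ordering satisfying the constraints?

J has no prerequisites at all, so it can go in position 1.

1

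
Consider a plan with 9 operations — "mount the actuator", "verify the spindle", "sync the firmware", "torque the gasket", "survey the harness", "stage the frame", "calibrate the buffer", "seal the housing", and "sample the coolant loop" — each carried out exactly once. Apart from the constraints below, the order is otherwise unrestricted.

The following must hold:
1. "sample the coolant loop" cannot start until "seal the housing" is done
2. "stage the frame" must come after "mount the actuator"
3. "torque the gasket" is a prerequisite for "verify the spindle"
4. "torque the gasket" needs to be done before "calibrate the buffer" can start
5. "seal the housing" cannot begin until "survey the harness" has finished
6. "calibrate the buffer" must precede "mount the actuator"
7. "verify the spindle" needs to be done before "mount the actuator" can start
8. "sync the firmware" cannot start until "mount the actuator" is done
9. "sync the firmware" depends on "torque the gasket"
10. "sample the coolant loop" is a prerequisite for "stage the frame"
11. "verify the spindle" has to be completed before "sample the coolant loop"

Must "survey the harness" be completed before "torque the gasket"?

No

Nothing in the constraints links "survey the harness" and "torque the gasket"; they are unordered relative to each other.
So "survey the harness" can come before "torque the gasket" or after — it is not forced.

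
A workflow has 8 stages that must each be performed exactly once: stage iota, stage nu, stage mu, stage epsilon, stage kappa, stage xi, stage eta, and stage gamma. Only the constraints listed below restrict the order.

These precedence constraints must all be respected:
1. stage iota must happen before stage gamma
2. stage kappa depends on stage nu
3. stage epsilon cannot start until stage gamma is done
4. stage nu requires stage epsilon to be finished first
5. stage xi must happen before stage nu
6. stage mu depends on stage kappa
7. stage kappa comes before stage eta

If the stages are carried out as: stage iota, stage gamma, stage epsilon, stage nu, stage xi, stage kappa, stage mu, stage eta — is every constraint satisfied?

The sequence places stage nu ahead of stage xi.
Since stage xi is required before stage nu, the ordering is invalid.

No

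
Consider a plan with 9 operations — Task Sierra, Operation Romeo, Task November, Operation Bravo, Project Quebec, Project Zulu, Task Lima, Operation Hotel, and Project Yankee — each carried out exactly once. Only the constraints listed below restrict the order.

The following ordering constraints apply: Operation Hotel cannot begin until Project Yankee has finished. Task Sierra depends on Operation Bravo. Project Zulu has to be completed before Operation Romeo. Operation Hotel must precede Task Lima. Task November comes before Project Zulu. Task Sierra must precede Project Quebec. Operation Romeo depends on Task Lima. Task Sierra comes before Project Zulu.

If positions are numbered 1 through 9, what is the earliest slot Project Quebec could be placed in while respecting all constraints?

3

Working backwards through the constraints from Project Quebec, its full set of required predecessors is Task Sierra, Operation Bravo — 2 of them.
With 2 mandatory predecessors, the earliest Project Quebec can sit is position 2+1 = 3, and placing just those 2 first achieves it.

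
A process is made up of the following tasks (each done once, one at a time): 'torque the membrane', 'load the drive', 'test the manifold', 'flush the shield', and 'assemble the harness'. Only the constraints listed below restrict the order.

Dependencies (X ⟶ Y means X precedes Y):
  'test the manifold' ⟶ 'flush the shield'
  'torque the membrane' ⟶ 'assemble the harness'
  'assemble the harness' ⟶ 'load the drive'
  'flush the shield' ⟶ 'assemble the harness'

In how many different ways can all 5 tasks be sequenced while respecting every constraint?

3

The tasks with no prerequisites are 'torque the membrane', 'test the manifold'; any of them can be placed first.
Enumerating by repeatedly choosing an available task (one whose prerequisites are all placed) gives 3 distinct complete orderings.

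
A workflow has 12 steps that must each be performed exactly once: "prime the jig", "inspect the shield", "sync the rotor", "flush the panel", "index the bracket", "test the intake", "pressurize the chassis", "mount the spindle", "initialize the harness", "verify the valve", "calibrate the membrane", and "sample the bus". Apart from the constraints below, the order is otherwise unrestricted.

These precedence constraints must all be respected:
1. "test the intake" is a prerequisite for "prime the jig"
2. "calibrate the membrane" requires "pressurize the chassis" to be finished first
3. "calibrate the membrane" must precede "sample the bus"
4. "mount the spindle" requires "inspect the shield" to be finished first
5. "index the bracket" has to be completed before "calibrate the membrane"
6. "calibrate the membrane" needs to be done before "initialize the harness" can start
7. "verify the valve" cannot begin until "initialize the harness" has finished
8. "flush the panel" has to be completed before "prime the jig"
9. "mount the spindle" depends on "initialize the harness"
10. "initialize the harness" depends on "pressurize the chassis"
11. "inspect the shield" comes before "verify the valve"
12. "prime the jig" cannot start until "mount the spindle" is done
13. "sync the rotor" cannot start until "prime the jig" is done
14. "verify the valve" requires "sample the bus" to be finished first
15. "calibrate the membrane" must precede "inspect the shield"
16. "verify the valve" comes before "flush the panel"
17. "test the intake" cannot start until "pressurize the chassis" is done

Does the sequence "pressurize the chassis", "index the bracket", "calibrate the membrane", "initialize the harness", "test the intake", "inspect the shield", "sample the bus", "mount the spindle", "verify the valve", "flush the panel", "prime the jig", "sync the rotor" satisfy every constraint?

Every stated constraint is respected: "test the intake" sits at position 5, ahead of "prime the jig" at position 11, and each of the other listed pairs likewise has the predecessor earlier in the sequence.

Yes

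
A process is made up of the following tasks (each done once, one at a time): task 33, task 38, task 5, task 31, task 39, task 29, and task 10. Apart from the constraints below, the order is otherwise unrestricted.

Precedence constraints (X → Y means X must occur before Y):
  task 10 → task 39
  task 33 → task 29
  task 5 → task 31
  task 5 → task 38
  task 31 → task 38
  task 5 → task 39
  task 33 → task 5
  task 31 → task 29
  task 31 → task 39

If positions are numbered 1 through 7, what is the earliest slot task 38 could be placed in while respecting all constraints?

4

Working backwards through the constraints from task 38, its full set of required predecessors is task 33, task 5, task 31 — 3 of them.
With 3 mandatory predecessors, the earliest task 38 can sit is position 3+1 = 4, and placing just those 3 first achieves it.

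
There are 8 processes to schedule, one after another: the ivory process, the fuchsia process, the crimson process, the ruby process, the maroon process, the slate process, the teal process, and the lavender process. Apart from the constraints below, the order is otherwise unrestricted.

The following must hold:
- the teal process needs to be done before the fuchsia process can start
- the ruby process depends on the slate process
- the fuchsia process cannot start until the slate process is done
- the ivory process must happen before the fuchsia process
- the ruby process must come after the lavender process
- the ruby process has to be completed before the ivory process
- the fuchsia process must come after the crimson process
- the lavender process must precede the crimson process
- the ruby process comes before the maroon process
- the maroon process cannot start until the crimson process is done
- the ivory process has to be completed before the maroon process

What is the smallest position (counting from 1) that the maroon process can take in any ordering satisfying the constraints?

Every process that must precede the maroon process has to come before it. Tracing all chains that end at the maroon process, those processes are: the ivory process, the crimson process, the ruby process, the slate process, the lavender process — 5 in total.
So at minimum 5 processes come before the maroon process, putting the maroon process no earlier than position 6. That position is achievable by scheduling exactly those predecessors first.

6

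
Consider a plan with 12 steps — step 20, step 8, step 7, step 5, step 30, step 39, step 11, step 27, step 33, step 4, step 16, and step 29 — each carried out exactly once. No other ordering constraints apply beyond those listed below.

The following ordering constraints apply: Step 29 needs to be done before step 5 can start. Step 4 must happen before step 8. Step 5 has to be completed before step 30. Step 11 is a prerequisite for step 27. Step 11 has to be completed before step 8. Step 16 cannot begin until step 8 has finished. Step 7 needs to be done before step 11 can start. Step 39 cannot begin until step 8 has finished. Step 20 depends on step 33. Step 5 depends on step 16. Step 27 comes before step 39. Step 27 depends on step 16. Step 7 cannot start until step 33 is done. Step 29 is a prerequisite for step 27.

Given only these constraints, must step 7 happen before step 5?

Yes

Chaining the stated constraints: step 7 → step 11 → step 8 → step 16 → step 5.
So step 7 must precede step 5 in any valid ordering.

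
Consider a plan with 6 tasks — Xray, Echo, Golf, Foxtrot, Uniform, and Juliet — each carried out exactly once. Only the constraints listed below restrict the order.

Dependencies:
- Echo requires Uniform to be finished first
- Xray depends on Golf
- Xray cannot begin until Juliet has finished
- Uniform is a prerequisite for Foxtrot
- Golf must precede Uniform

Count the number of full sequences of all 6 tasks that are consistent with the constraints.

28

2 tasks have no prerequisites (Golf, Juliet), so any of them could come first.
Systematically extending each partial ordering one task at a time and counting, there are 28 complete orderings.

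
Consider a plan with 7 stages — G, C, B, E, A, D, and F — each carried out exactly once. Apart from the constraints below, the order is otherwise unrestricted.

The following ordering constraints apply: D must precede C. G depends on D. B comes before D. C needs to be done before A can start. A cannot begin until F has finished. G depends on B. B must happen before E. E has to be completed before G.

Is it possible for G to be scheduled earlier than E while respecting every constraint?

No

The constraints give a chain E → G, which forces E before G.
So no valid ordering can have G before E.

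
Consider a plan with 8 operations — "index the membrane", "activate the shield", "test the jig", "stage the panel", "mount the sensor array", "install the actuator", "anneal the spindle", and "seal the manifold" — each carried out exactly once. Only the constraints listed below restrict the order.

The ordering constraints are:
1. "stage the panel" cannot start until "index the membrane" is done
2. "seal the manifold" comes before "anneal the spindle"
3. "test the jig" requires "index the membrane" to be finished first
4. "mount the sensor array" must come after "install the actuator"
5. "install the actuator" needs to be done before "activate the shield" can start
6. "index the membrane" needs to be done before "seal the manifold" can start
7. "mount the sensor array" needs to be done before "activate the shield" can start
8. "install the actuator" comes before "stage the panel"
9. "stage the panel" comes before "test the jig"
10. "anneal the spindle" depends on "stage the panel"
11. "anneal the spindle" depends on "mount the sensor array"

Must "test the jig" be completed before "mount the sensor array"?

Nothing in the constraints links "test the jig" and "mount the sensor array"; they are unordered relative to each other.
There exist valid orderings with "mount the sensor array" before "test the jig", so "test the jig" is not required to come first.

No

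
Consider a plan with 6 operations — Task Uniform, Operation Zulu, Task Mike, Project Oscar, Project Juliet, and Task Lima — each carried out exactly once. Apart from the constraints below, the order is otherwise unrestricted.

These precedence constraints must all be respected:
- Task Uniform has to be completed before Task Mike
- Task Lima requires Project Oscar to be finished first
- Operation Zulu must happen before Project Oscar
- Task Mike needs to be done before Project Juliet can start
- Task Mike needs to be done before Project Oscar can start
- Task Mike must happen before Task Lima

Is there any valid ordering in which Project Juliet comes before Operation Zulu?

Yes

Nothing in the constraints forces Operation Zulu before Project Juliet — there is no chain from Operation Zulu to Project Juliet.
That means at least one valid schedule has Project Juliet before Operation Zulu.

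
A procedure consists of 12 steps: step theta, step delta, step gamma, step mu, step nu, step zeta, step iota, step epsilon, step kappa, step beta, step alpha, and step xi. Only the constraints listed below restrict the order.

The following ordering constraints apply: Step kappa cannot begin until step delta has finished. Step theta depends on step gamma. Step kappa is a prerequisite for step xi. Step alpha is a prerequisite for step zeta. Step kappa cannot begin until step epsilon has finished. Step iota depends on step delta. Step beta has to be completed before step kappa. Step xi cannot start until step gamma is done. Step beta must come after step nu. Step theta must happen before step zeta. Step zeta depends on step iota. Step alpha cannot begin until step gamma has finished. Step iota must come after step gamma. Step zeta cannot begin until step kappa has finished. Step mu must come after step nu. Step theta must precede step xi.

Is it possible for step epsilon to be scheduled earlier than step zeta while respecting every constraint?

The constraints force step epsilon before step zeta, so yes — every valid ordering has step epsilon earlier.

Yes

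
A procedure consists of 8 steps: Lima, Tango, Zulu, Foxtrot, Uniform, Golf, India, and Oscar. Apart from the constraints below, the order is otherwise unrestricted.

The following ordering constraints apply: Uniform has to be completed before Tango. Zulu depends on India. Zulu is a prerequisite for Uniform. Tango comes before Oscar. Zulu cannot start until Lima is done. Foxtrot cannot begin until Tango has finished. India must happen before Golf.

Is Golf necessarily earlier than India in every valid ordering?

In fact the dependencies run the other way: India → Golf.
So Golf does not have to come before India — it cannot.

No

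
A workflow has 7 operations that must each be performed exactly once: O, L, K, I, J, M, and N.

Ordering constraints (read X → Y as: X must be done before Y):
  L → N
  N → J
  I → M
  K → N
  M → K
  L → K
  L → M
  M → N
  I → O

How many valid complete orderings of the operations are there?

11

2 operations have no prerequisites (L, I), so any of them could come first.
Systematically extending each partial ordering one operation at a time and counting, there are 11 complete orderings.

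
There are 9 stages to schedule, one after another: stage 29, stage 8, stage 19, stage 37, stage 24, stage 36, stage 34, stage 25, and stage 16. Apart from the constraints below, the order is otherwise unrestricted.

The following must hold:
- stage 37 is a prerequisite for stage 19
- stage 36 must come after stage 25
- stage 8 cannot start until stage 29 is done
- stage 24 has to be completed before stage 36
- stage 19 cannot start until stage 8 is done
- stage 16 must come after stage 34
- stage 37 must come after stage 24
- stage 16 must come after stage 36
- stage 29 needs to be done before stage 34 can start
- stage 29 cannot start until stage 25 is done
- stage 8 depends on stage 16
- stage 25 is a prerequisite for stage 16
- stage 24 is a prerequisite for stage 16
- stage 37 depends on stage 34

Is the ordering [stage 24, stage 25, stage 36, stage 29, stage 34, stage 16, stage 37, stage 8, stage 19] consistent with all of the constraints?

Checking each listed constraint against this order: for instance, stage 24 is in position 1 and stage 37 in position 7, so that constraint holds — and the remaining constraints check out the same way.

Yes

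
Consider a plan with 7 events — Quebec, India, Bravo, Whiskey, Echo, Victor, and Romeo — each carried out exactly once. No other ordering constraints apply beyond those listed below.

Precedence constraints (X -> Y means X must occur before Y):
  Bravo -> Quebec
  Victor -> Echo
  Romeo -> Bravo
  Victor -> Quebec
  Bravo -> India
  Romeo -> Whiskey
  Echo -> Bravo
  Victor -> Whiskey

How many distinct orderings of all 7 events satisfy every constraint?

28

The events with no prerequisites are Victor, Romeo; any of them can be placed first.
Counting all ways to extend the partial order to a total order gives 28.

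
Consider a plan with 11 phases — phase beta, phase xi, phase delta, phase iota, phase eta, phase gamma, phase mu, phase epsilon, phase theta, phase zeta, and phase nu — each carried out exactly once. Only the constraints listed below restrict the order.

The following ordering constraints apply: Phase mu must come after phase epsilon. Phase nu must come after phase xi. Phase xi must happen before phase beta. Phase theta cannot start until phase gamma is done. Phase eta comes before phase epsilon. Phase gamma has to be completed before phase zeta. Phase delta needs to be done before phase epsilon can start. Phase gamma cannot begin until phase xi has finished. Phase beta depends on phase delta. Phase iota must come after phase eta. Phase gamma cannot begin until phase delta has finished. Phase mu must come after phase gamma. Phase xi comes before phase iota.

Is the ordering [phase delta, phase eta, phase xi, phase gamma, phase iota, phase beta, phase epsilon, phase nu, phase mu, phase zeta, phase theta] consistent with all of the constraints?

Checking each listed constraint against this order: for instance, phase gamma is in position 4 and phase theta in position 11, so that constraint holds — and the remaining constraints check out the same way.

Yes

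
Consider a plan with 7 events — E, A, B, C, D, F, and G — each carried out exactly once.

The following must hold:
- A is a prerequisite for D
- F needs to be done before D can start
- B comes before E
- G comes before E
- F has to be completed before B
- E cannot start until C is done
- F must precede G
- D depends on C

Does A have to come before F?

A and F are not related by any chain of constraints.
A valid ordering placing F before A exists, so the answer is no.

No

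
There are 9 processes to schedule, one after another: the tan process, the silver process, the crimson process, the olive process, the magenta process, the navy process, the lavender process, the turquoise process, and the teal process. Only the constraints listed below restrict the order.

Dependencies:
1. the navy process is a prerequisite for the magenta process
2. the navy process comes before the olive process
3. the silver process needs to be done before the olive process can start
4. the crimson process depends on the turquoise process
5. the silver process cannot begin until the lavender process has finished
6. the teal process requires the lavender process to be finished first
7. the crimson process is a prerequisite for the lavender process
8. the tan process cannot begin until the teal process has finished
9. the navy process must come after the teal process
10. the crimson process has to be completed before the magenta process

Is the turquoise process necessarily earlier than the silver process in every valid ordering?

Tracing the constraints gives a chain: the turquoise process → the crimson process → the lavender process → the silver process.
Hence the turquoise process necessarily comes before the silver process.

Yes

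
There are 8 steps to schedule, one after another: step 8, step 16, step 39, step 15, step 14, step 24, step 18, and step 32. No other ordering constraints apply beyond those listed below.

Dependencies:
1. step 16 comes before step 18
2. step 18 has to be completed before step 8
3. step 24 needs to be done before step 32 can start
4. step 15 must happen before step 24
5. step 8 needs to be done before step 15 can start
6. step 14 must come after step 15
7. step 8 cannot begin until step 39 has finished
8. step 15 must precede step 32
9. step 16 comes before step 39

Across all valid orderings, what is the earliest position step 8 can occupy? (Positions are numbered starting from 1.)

The steps that are forced before step 8, directly or transitively, are step 16, step 39, step 18. That's 3 steps.
So at minimum 3 steps come before step 8, putting step 8 no earlier than position 4. That position is achievable by scheduling exactly those predecessors first.

4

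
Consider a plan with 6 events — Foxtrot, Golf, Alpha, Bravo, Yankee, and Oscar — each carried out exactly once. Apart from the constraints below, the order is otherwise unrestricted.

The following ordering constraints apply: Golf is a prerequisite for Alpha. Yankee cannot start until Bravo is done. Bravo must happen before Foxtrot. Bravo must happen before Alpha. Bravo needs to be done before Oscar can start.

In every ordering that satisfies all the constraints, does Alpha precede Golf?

In fact the dependencies run the other way: Golf → Alpha.
So Alpha never precedes Golf.

No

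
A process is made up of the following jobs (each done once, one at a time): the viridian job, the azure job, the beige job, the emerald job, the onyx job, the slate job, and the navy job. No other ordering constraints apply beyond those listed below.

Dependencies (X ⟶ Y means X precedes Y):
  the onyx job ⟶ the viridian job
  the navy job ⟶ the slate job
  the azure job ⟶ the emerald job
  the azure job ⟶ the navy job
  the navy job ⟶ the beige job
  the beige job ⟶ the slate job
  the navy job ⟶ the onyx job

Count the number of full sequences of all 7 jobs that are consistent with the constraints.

The azure job is the only job with nothing required before it, so every ordering starts there.
Counting all ways to extend the partial order to a total order gives 36.

36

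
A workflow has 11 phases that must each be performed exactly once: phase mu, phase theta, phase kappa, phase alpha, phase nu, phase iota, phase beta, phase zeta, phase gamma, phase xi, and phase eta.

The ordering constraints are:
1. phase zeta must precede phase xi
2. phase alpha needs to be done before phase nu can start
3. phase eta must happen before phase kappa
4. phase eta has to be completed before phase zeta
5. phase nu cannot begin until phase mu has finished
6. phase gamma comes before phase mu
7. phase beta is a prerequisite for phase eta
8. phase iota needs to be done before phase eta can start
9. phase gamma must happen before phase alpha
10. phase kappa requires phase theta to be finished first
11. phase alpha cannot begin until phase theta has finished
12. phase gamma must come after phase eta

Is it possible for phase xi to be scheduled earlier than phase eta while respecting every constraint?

The constraints give a chain phase eta → phase zeta → phase xi, which forces phase eta before phase xi.
So no valid ordering can have phase xi before phase eta.

No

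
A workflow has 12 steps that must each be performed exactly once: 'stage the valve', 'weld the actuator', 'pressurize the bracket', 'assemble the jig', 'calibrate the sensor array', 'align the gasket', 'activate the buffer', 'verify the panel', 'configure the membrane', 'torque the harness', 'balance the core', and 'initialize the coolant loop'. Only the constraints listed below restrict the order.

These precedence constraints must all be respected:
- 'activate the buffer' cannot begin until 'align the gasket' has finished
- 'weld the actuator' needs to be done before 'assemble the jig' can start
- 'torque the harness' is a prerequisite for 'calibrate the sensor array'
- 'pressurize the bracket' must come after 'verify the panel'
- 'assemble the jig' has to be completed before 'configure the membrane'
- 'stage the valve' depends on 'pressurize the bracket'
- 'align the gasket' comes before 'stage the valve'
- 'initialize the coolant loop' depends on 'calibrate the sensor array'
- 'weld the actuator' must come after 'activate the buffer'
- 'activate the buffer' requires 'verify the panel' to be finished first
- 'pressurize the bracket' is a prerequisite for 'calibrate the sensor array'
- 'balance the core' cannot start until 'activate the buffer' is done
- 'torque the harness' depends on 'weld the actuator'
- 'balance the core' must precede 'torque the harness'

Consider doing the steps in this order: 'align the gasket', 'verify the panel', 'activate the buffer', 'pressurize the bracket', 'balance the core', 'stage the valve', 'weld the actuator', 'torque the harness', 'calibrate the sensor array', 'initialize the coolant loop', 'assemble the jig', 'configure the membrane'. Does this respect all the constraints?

Going through the constraints one by one, each required predecessor appears earlier in the sequence than its dependent — e.g. 'align the gasket' (position 1) is before 'stage the valve' (position 6), as required.

Yes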